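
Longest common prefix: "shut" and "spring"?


Word 1: "shut"
Word 2: "spring"
Comparing from start:
  Pos 0: 's' == 's'
  Pos 1: 'h' != 'p' (stop)
LCP = "s" (length 1)


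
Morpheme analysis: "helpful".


Word: "helpful"
Morphemes: help | -ful
Each morpheme carries meaning
= 2 morphemes


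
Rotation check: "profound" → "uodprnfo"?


Word: "profound", Candidate: "uodprnfo"
Method: check if candidate is substring of word+word
"profoundprofound" contains "uodprnfo"? No
Is rotation = No


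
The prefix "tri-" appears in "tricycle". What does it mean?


Prefix: tri-
Example: tricycle = tri- + cycle
Meaning = three


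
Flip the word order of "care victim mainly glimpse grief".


Original: "care victim mainly glimpse grief"
Words (1..n): care | victim | mainly | glimpse | grief
Reversed (n..1): grief | glimpse | mainly | victim | care
Result = "grief glimpse mainly victim care"


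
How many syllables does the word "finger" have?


Word: "finger"
Syllable breakdown: fin / ger
Counting: 2 parts
= 2 syllables


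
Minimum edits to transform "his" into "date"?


Word 1: "his" (length 3)
Word 2: "date" (length 4)
One optimal edit sequence (insert/delete/substitute each cost 1):
  1. insert 'd'  (+1)
  2. substitute 'h' -> 'a'  (+1)
  3. substitute 'i' -> 't'  (+1)
  4. substitute 's' -> 'e'  (+1)
Total edit operations: 4
Edit distance = 4


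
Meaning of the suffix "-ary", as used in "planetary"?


Suffix: -ary
Example: planetary = planet + -ary
Meaning = relating to


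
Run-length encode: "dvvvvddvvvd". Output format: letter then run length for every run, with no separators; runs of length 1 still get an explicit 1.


String: "dvvvvddvvvd"
Scanning for consecutive runs:
  'd' x 1
  'v' x 4
  'd' x 2
  'v' x 3
  'd' x 1
RLE = "d1v4d2v3d1"


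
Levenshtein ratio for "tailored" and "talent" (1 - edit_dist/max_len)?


Word 1: "tailored" (length 8)
Word 2: "talent" (length 6)
One optimal edit sequence:
  1. keep 't'
  2. keep 'a'
  3. delete 'i'  (+1)
  4. keep 'l'
  5. delete 'o'  (+1)
  6. substitute 'r' -> 'e'  (+1)
  7. substitute 'e' -> 'n'  (+1)
  8. substitute 'd' -> 't'  (+1)
Edit distance = 5
Max length = max(8, 6) = 8
Similarity = 1 - 5/8
= 0.3750


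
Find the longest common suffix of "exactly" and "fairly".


Word 1: "exactly"
Word 2: "fairly"
Comparing from end:
  Pos -1: 'y' == 'y'
  Pos -2: 'l' == 'l'
  Pos -3: 't' != 'r' (stop)
LCS = "ly" (length 2)


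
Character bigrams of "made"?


Word: "made" (length 4)
Number of bigrams = 4 - 2 + 1 = 3
  Position 0: "ma"
  Position 1: "ad"
  Position 2: "de"
Bigrams = "ma", "ad", "de"


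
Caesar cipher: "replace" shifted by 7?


Word: "replace"
Shift: 7
Each letter → (letter + shift) mod 26:
  'r' (17) + 7 = 24 → 'y'
  'e' (4) + 7 = 11 → 'l'
  'p' (15) + 7 = 22 → 'w'
  'l' (11) + 7 = 18 → 's'
  'a' (0) + 7 = 7 → 'h'
  'c' (2) + 7 = 9 → 'j'
  'e' (4) + 7 = 11 → 'l'
Result = "ylwshjl"


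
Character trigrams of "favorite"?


Word: "favorite" (length 8)
Number of trigrams = 8 - 3 + 1 = 6
  Position 0: "fav"
  Position 1: "avo"
  Position 2: "vor"
  Position 3: "ori"
  Position 4: "rit"
  Position 5: "ite"
Trigrams = "fav", "avo", "vor", "ori", "rit", "ite"


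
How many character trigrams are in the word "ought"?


Word: "ought" (length 5)
Number of 3-grams = length - 3 + 1 = 5 - 3 + 1
= 3


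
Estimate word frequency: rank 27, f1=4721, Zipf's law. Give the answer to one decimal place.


Zipf's law: f(r) = f(1) / r
f(1) = 4721
f(27) = 4721 / 27
= 174.9 occurrences


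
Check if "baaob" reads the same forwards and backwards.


Word: "baaob"
Reversed: "boaab"
Forward == Backward? baaob != boaab
Palindrome = No


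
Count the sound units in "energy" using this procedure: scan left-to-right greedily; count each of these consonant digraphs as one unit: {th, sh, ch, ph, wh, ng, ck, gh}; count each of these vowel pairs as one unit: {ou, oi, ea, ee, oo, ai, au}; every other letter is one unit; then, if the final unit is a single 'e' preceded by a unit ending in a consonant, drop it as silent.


Word: "energy" (6 letters)
Left-to-right scan:
  [1] 'e' (letter)
  [2] 'n' (letter)
  [3] 'e' (letter)
  [4] 'r' (letter)
  [5] 'g' (letter)
  [6] 'y' (letter)
Units from scan: 6
Sound units = 6 units


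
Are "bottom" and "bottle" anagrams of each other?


Word 1: "bottom" → sorted: bmoott
Word 2: "bottle" → sorted: belott
Same letters? bmoott != belott
Anagram = No


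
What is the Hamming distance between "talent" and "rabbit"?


Comparing character by character (same length = 6):
  Pos 0: 't' vs 'r' !=
  Pos 1: 'a' vs 'a' =
  Pos 2: 'l' vs 'b' !=
  Pos 3: 'e' vs 'b' !=
  Pos 4: 'n' vs 'i' !=
  Pos 5: 't' vs 't' =
Hamming distance = 4


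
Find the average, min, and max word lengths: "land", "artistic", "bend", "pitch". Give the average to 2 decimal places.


Lengths: "land"=4, "artistic"=8, "bend"=4, "pitch"=5
Sum = 21, Count = 4
Average = 21/4 = 5.25
= avg=5.25, min=4, max=8


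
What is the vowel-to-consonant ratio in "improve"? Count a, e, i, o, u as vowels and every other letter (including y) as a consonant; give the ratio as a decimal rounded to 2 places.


Word: "improve"
Vowels (a,e,i,o,u): 3
Consonants: 4
Ratio = 3/4
= 0.75


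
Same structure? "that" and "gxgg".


Pattern of "that": [0, 1, 2, 0]
Pattern of "gxgg": [0, 1, 0, 0]
Patterns do not match
Same pattern = No


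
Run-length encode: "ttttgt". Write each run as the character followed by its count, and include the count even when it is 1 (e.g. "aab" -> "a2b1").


String: "ttttgt"
Scanning for consecutive runs:
  't' x 4
  'g' x 1
  't' x 1
RLE = "t4g1t1"


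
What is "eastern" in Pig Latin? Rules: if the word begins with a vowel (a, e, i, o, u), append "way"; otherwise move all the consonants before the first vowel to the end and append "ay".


Word: "eastern"
Starts with vowel → add 'way'
Pig Latin = "easternway"


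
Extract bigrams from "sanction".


Word: "sanction" (length 8)
Number of bigrams = 8 - 2 + 1 = 7
  Position 0: "sa"
  Position 1: "an"
  Position 2: "nc"
  Position 3: "ct"
  Position 4: "ti"
  Position 5: "io"
  Position 6: "on"
Bigrams = "sa", "an", "nc", "ct", "ti", "io", "on"


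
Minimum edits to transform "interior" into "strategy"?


Word 1: "interior" (length 8)
Word 2: "strategy" (length 8)
One optimal edit sequence (insert/delete/substitute each cost 1):
  1. substitute 'i' -> 's'  (+1)
  2. substitute 'n' -> 't'  (+1)
  3. substitute 't' -> 'r'  (+1)
  4. substitute 'e' -> 'a'  (+1)
  5. substitute 'r' -> 't'  (+1)
  6. substitute 'i' -> 'e'  (+1)
  7. substitute 'o' -> 'g'  (+1)
  8. substitute 'r' -> 'y'  (+1)
Total edit operations: 8
Edit distance = 8


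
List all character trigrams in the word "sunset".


Word: "sunset" (length 6)
Number of trigrams = 6 - 3 + 1 = 4
  Position 0: "sun"
  Position 1: "uns"
  Position 2: "nse"
  Position 3: "set"
Trigrams = "sun", "uns", "nse", "set"


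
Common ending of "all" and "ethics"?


Word 1: "all"
Word 2: "ethics"
Comparing from end:
  Pos -1: 'l' != 's' (stop)
LCS = "" (length 0)


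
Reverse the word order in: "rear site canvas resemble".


Original: "rear site canvas resemble"
Words (1..n): rear | site | canvas | resemble
Reversed (n..1): resemble | canvas | site | rear
Result = "resemble canvas site rear"


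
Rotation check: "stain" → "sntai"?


Word: "stain", Candidate: "sntai"
Method: check if candidate is substring of word+word
"stainstain" contains "sntai"? No
Is rotation = No


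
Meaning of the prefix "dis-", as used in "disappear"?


Prefix: dis-
As in: disappear -> dis- + appear
Meaning = not / opposite


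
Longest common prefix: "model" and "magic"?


Word 1: "model"
Word 2: "magic"
Comparing from start:
  Pos 0: 'm' == 'm'
  Pos 1: 'o' != 'a' (stop)
LCP = "m" (length 1)


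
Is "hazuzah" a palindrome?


Word: "hazuzah"
Reversed: "hazuzah"
Forward == Backward? hazuzah == hazuzah
Palindrome = Yes


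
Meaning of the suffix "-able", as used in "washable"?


Suffix: -able
As in: washable -> wash + -able
Meaning = capable of


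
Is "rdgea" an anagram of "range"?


Word 1: "range" → sorted: aegnr
Word 2: "rdgea" → sorted: adegr
Same letters? aegnr != adegr
Anagram = No


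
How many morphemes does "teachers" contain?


Word: "teachers"
Morphemes: teach + -er + -s
Each morpheme carries meaning
= 3 morphemes


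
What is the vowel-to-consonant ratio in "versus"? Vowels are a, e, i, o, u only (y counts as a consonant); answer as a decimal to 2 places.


Word: "versus"
Vowels (a,e,i,o,u): 2
Consonants: 4
Ratio = 2/4
= 0.50


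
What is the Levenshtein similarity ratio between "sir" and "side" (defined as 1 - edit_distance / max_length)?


Word 1: "sir" (length 3)
Word 2: "side" (length 4)
One optimal edit sequence:
  1. keep 's'
  2. keep 'i'
  3. insert 'd'  (+1)
  4. substitute 'r' -> 'e'  (+1)
Edit distance = 2
Max length = max(3, 4) = 4
Similarity = 1 - 2/4
= 0.5000


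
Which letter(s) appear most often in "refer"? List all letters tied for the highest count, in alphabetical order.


Word: "refer"
Letter counts:
  'e': 2
  'f': 1
  'r': 2
Maximum count = 2
Most frequent = 'e', 'r' (2 times each)


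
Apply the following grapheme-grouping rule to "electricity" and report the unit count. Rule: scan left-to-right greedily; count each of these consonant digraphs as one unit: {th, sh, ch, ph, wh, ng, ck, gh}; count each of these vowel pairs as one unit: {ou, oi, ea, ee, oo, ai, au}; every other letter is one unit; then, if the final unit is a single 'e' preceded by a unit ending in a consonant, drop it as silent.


Word: "electricity" (11 letters)
Left-to-right scan:
  1. 'e' (letter)
  2. 'l' (letter)
  3. 'e' (letter)
  4. 'c' (letter)
  5. 't' (letter)
  6. 'r' (letter)
  7. 'i' (letter)
  8. 'c' (letter)
  9. 'i' (letter)
  10. 't' (letter)
  11. 'y' (letter)
Units from scan: 11
Sound units = 11 units


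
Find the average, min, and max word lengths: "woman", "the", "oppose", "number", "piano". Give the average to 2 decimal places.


Lengths: "woman"=5, "the"=3, "oppose"=6, "number"=6, "piano"=5
Sum = 25, Count = 5
Average = 25/5 = 5.00
= avg=5.00, min=3, max=6


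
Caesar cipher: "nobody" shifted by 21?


Word: "nobody"
Shift: 21
Each letter → (letter + shift) mod 26:
  'n' (13) + 21 = 8 → 'i'
  'o' (14) + 21 = 9 → 'j'
  'b' (1) + 21 = 22 → 'w'
  'o' (14) + 21 = 9 → 'j'
  'd' (3) + 21 = 24 → 'y'
  'y' (24) + 21 = 19 → 't'
Result = "ijwjyt"


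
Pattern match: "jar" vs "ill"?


Pattern of "jar": [0, 1, 2]
Pattern of "ill": [0, 1, 1]
Patterns do not match
Same pattern = No


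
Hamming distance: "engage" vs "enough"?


Comparing character by character (same length = 6):
  Pos 0: 'e' vs 'e' =
  Pos 1: 'n' vs 'n' =
  Pos 2: 'g' vs 'o' !=
  Pos 3: 'a' vs 'u' !=
  Pos 4: 'g' vs 'g' =
  Pos 5: 'e' vs 'h' !=
Hamming distance = 3


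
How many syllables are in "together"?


Word: "together"
Syllable breakdown: to · geth · er
Counting: 3 parts
= 3 syllables


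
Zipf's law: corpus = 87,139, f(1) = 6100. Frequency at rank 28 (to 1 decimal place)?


Zipf's law: f(r) = f(1) / r
f(1) = 6100
f(28) = 6100 / 28
= 217.9 occurrences


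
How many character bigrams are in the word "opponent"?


Word: "opponent" (length 8)
Number of 2-grams = length - 2 + 1 = 8 - 2 + 1
= 7


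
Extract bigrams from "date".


Word: "date" (length 4)
Number of bigrams = 4 - 2 + 1 = 3
  Position 0: "da"
  Position 1: "at"
  Position 2: "te"
Bigrams = "da", "at", "te"


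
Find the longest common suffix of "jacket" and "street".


Word 1: "jacket"
Word 2: "street"
Comparing from end:
  Pos -1: 't' == 't'
  Pos -2: 'e' == 'e'
  Pos -3: 'k' != 'e' (stop)
LCS = "et" (length 2)


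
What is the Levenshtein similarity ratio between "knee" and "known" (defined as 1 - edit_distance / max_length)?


Word 1: "knee" (length 4)
Word 2: "known" (length 5)
One optimal edit sequence:
  1. keep 'k'
  2. keep 'n'
  3. insert 'o'  (+1)
  4. substitute 'e' -> 'w'  (+1)
  5. substitute 'e' -> 'n'  (+1)
Edit distance = 3
Max length = max(4, 5) = 5
Similarity = 1 - 3/5
= 0.4000


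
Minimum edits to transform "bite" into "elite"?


Word 1: "bite" (length 4)
Word 2: "elite" (length 5)
One optimal edit sequence (insert/delete/substitute each cost 1):
  1. insert 'e'  (+1)
  2. substitute 'b' -> 'l'  (+1)
  3. keep 'i'
  4. keep 't'
  5. keep 'e'
Total edit operations: 2
Edit distance = 2


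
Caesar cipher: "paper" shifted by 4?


Word: "paper"
Shift: 4
Each letter → (letter + shift) mod 26:
  'p' (15) + 4 = 19 → 't'
  'a' (0) + 4 = 4 → 'e'
  'p' (15) + 4 = 19 → 't'
  'e' (4) + 4 = 8 → 'i'
  'r' (17) + 4 = 21 → 'v'
Result = "tetiv"


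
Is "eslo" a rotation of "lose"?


Word: "lose", Candidate: "eslo"
Method: check if candidate is substring of word+word
"loselose" contains "eslo"? No
Is rotation = No


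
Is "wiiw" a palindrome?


Word: "wiiw"
Reversed: "wiiw"
Forward == Backward? wiiw == wiiw
Palindrome = Yes


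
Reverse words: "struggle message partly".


Original: "struggle message partly"
Words (1..n): struggle | message | partly
Reversed (n..1): partly | message | struggle
Result = "partly message struggle"


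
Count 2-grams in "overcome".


Word: "overcome" (length 8)
Number of 2-grams = length - 2 + 1 = 8 - 2 + 1
= 7


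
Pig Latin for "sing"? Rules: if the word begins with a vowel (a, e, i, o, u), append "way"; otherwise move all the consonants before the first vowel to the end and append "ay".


Word: "sing"
Starts with consonant(s) → move to end, add 'ay'
Consonant cluster: "s"
Pig Latin = "ingsay"


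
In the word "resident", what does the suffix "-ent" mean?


Suffix: -ent
Example: resident (reside + -ent, with a spelling change)
Meaning = one who / that which


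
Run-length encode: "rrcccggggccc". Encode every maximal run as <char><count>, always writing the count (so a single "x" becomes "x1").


String: "rrcccggggccc"
Scanning for consecutive runs:
  'r' x 2
  'c' x 3
  'g' x 4
  'c' x 3
RLE = "r2c3g4c3"


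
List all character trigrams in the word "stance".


Word: "stance" (length 6)
Number of trigrams = 6 - 3 + 1 = 4
  Position 0: "sta"
  Position 1: "tan"
  Position 2: "anc"
  Position 3: "nce"
Trigrams = "sta", "tan", "anc", "nce"


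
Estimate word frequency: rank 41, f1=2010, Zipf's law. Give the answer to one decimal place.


Zipf's law: f(r) = f(1) / r
f(1) = 2010
f(41) = 2010 / 41
= 49.0 occurrences


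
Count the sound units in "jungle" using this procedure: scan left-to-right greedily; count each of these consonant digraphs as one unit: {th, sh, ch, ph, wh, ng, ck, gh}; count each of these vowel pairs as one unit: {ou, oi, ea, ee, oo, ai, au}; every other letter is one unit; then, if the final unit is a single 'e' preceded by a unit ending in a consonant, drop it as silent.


Word: "jungle" (6 letters)
Left-to-right scan:
  [1] 'j' (letter)
  [2] 'u' (letter)
  [3] 'ng' (digraph)
  [4] 'l' (letter)
  [5] 'e' (letter)
Units from scan: 5
Final unit is 'e' after a consonant -> drop as silent (-1)
Sound units = 4 units


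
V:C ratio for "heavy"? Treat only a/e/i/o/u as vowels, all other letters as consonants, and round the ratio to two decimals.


Word: "heavy"
Vowels (a,e,i,o,u): 2
Consonants: 3
Ratio = 2/3
= 0.67


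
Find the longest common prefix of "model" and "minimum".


Word 1: "model"
Word 2: "minimum"
Comparing from start:
  Pos 0: 'm' == 'm'
  Pos 1: 'o' != 'i' (stop)
LCP = "m" (length 1)


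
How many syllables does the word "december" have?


Word: "december"
Syllable breakdown: de-cem-ber
Counting: 3 parts
= 3 syllables


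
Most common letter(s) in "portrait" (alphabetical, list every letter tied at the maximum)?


Word: "portrait"
Letter counts:
  'a': 1
  'i': 1
  'o': 1
  'p': 1
  'r': 2
  't': 2
Maximum count = 2
Most frequent = 'r', 't' (2 times each)


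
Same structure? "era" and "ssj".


Pattern of "era": [0, 1, 2]
Pattern of "ssj": [0, 0, 1]
Patterns do not match
Same pattern = No


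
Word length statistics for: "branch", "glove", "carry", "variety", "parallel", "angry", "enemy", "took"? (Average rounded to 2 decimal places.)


Lengths: "branch"=6, "glove"=5, "carry"=5, "variety"=7, "parallel"=8, "angry"=5, "enemy"=5, "took"=4
Sum = 45, Count = 8
Average = 45/8 = 5.63
= avg=5.63, min=4, max=8


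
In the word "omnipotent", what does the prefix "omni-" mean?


Prefix: omni-
As in: omnipotent -> omni- + potent
Meaning = all


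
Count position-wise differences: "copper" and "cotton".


Comparing character by character (same length = 6):
  Pos 0: 'c' vs 'c' =
  Pos 1: 'o' vs 'o' =
  Pos 2: 'p' vs 't' !=
  Pos 3: 'p' vs 't' !=
  Pos 4: 'e' vs 'o' !=
  Pos 5: 'r' vs 'n' !=
Hamming distance = 4


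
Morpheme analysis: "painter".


Word: "painter"
Morphemes: paint | -er
Each morpheme carries meaning
= 2 morphemes


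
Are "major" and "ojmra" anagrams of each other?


Word 1: "major" → sorted: ajmor
Word 2: "ojmra" → sorted: ajmor
Same letters? ajmor == ajmor
Anagram = Yes


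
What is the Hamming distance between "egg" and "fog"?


Comparing character by character (same length = 3):
  Pos 0: 'e' vs 'f' !=
  Pos 1: 'g' vs 'o' !=
  Pos 2: 'g' vs 'g' =
Hamming distance = 2


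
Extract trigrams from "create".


Word: "create" (length 6)
Number of trigrams = 6 - 3 + 1 = 4
  Position 0: "cre"
  Position 1: "rea"
  Position 2: "eat"
  Position 3: "ate"
Trigrams = "cre", "rea", "eat", "ate"


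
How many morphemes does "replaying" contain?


Word: "replaying"
Morphemes: re- / play / -ing
Each morpheme carries meaning
= 3 morphemes


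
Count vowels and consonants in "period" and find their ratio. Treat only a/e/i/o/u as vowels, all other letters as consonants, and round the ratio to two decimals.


Word: "period"
Vowels (a,e,i,o,u): 3
Consonants: 3
Ratio = 3/3
= 1.00


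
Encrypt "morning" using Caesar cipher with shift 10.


Word: "morning"
Shift: 10
Each letter → (letter + shift) mod 26:
  'm' (12) + 10 = 22 → 'w'
  'o' (14) + 10 = 24 → 'y'
  'r' (17) + 10 = 1 → 'b'
  'n' (13) + 10 = 23 → 'x'
  'i' (8) + 10 = 18 → 's'
  'n' (13) + 10 = 23 → 'x'
  'g' (6) + 10 = 16 → 'q'
Result = "wybxsxq"


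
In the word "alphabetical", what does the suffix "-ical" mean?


Suffix: -ical
As in: alphabetical -> alphabet + -ical
Meaning = relating to


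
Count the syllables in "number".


Word: "number"
Syllable breakdown: num / ber
Counting: 2 parts
= 2 syllables


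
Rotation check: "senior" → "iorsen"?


Word: "senior", Candidate: "iorsen"
Method: check if candidate is substring of word+word
"seniorsenior" contains "iorsen"? Yes
Is rotation = Yes


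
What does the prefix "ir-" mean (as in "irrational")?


Prefix: ir-
Example: irrational = ir- + rational
Meaning = not


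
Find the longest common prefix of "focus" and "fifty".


Word 1: "focus"
Word 2: "fifty"
Comparing from start:
  Pos 0: 'f' == 'f'
  Pos 1: 'o' != 'i' (stop)
LCP = "f" (length 1)


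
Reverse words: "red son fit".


Original: "red son fit"
Words (1..n): red | son | fit
Reversed (n..1): fit | son | red
Result = "fit son red"


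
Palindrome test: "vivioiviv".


Word: "vivioiviv"
Reversed: "vivioiviv"
Forward == Backward? vivioiviv == vivioiviv
Palindrome = Yes


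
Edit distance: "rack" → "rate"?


Word 1: "rack" (length 4)
Word 2: "rate" (length 4)
One optimal edit sequence (insert/delete/substitute each cost 1):
  1. keep 'r'
  2. keep 'a'
  3. substitute 'c' -> 't'  (+1)
  4. substitute 'k' -> 'e'  (+1)
Total edit operations: 2
Edit distance = 2


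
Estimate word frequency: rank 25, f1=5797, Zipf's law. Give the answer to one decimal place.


Zipf's law: f(r) = f(1) / r
f(1) = 5797
f(25) = 5797 / 25
= 231.9 occurrences


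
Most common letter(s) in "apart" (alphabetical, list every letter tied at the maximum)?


Word: "apart"
Letter counts:
  'a': 2
  'p': 1
  'r': 1
  't': 1
Maximum count = 2
Most frequent = 'a' (2 times each)


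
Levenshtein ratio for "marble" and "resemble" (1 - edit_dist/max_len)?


Word 1: "marble" (length 6)
Word 2: "resemble" (length 8)
One optimal edit sequence:
  1. insert 'r'  (+1)
  2. insert 'e'  (+1)
  3. substitute 'm' -> 's'  (+1)
  4. substitute 'a' -> 'e'  (+1)
  5. substitute 'r' -> 'm'  (+1)
  6. keep 'b'
  7. keep 'l'
  8. keep 'e'
Edit distance = 5
Max length = max(6, 8) = 8
Similarity = 1 - 5/8
= 0.3750


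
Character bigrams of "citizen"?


Word: "citizen" (length 7)
Number of bigrams = 7 - 2 + 1 = 6
  Position 0: "ci"
  Position 1: "it"
  Position 2: "ti"
  Position 3: "iz"
  Position 4: "ze"
  Position 5: "en"
Bigrams = "ci", "it", "ti", "iz", "ze", "en"


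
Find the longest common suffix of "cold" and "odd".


Word 1: "cold"
Word 2: "odd"
Comparing from end:
  Pos -1: 'd' == 'd'
  Pos -2: 'l' != 'd' (stop)
LCS = "d" (length 1)


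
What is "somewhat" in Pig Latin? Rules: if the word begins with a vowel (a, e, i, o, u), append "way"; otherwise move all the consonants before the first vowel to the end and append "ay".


Word: "somewhat"
Starts with consonant(s) → move to end, add 'ay'
Consonant cluster: "s"
Pig Latin = "omewhatsay"


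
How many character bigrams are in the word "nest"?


Word: "nest" (length 4)
Number of 2-grams = length - 2 + 1 = 4 - 2 + 1
= 3


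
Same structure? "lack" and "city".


Pattern of "lack": [0, 1, 2, 3]
Pattern of "city": [0, 1, 2, 3]
Patterns match
Same pattern = Yes


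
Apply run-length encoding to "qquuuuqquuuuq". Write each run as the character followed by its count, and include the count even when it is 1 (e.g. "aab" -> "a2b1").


String: "qquuuuqquuuuq"
Scanning for consecutive runs:
  'q' x 2
  'u' x 4
  'q' x 2
  'u' x 4
  'q' x 1
RLE = "q2u4q2u4q1"


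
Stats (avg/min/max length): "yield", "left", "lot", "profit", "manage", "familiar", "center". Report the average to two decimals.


Lengths: "yield"=5, "left"=4, "lot"=3, "profit"=6, "manage"=6, "familiar"=8, "center"=6
Sum = 38, Count = 7
Average = 38/7 = 5.43
= avg=5.43, min=3, max=8


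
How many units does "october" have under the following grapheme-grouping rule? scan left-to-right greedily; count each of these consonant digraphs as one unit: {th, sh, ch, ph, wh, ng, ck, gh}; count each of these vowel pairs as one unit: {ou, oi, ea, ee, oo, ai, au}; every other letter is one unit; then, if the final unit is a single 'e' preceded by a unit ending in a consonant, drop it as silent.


Word: "october" (7 letters)
Left-to-right scan:
  (1) 'o' (letter)
  (2) 'c' (letter)
  (3) 't' (letter)
  (4) 'o' (letter)
  (5) 'b' (letter)
  (6) 'e' (letter)
  (7) 'r' (letter)
Units from scan: 7
Sound units = 7 units


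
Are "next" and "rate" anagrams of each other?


Word 1: "next" → sorted: entx
Word 2: "rate" → sorted: aert
Same letters? entx != aert
Anagram = No


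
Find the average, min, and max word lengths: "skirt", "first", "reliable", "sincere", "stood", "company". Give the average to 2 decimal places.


Lengths: "skirt"=5, "first"=5, "reliable"=8, "sincere"=7, "stood"=5, "company"=7
Sum = 37, Count = 6
Average = 37/6 = 6.17
= avg=6.17, min=5, max=8


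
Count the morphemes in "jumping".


Word: "jumping"
Morphemes: jump | -ing
Each morpheme carries meaning
= 2 morphemes


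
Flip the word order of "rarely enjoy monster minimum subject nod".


Original: "rarely enjoy monster minimum subject nod"
Words (1..n): rarely | enjoy | monster | minimum | subject | nod
Reversed (n..1): nod | subject | minimum | monster | enjoy | rarely
Result = "nod subject minimum monster enjoy rarely"


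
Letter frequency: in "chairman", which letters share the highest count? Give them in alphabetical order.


Word: "chairman"
Letter counts:
  'a': 2
  'c': 1
  'h': 1
  'i': 1
  'm': 1
  'n': 1
  'r': 1
Maximum count = 2
Most frequent = 'a' (2 times each)


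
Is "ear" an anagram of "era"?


Word 1: "era" → sorted: aer
Word 2: "ear" → sorted: aer
Same letters? aer == aer
Anagram = Yes


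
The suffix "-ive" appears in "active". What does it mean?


Suffix: -ive
Example: active = act + -ive
Meaning = tending to


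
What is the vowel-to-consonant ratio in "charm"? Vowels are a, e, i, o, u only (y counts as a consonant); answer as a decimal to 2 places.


Word: "charm"
Vowels (a,e,i,o,u): 1
Consonants: 4
Ratio = 1/4
= 0.25


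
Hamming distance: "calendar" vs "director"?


Comparing character by character (same length = 8):
  Pos 0: 'c' vs 'd' !=
  Pos 1: 'a' vs 'i' !=
  Pos 2: 'l' vs 'r' !=
  Pos 3: 'e' vs 'e' =
  Pos 4: 'n' vs 'c' !=
  Pos 5: 'd' vs 't' !=
  Pos 6: 'a' vs 'o' !=
  Pos 7: 'r' vs 'r' =
Hamming distance = 6


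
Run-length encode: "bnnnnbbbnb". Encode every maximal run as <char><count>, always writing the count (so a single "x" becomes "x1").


String: "bnnnnbbbnb"
Scanning for consecutive runs:
  'b' x 1
  'n' x 4
  'b' x 3
  'n' x 1
  'b' x 1
RLE = "b1n4b3n1b1"


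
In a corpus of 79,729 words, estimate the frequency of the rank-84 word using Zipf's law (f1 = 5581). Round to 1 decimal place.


Zipf's law: f(r) = f(1) / r
f(1) = 5581
f(84) = 5581 / 84
= 66.4 occurrences


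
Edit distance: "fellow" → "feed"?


Word 1: "fellow" (length 6)
Word 2: "feed" (length 4)
One optimal edit sequence (insert/delete/substitute each cost 1):
  1. keep 'f'
  2. keep 'e'
  3. delete 'l'  (+1)
  4. delete 'l'  (+1)
  5. substitute 'o' -> 'e'  (+1)
  6. substitute 'w' -> 'd'  (+1)
Total edit operations: 4
Edit distance = 4


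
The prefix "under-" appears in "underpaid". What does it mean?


Prefix: under-
Example: underpaid (under- + paid)
Meaning = insufficient


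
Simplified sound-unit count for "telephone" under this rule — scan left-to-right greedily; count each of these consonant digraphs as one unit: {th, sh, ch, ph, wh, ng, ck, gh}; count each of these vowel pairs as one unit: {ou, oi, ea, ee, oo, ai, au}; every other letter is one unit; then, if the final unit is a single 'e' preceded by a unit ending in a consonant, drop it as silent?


Word: "telephone" (9 letters)
Left-to-right scan:
  1. 't' (letter)
  2. 'e' (letter)
  3. 'l' (letter)
  4. 'e' (letter)
  5. 'ph' (digraph)
  6. 'o' (letter)
  7. 'n' (letter)
  8. 'e' (letter)
Units from scan: 8
Final unit is 'e' after a consonant -> drop as silent (-1)
Sound units = 7 units


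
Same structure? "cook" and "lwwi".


Pattern of "cook": [0, 1, 1, 2]
Pattern of "lwwi": [0, 1, 1, 2]
Patterns match
Same pattern = Yes


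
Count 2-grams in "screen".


Word: "screen" (length 6)
Number of 2-grams = length - 2 + 1 = 6 - 2 + 1
= 5


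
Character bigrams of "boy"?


Word: "boy" (length 3)
Number of bigrams = 3 - 2 + 1 = 2
  Position 0: "bo"
  Position 1: "oy"
Bigrams = "bo", "oy"


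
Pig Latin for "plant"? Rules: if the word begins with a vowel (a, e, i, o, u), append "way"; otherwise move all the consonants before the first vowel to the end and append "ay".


Word: "plant"
Starts with consonant(s) → move to end, add 'ay'
Consonant cluster: "pl"
Pig Latin = "antplay"


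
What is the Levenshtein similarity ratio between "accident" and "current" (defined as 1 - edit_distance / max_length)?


Word 1: "accident" (length 8)
Word 2: "current" (length 7)
One optimal edit sequence:
  1. delete 'a'  (+1)
  2. keep 'c'
  3. substitute 'c' -> 'u'  (+1)
  4. substitute 'i' -> 'r'  (+1)
  5. substitute 'd' -> 'r'  (+1)
  6. keep 'e'
  7. keep 'n'
  8. keep 't'
Edit distance = 4
Max length = max(8, 7) = 8
Similarity = 1 - 4/8
= 0.5000


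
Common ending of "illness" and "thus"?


Word 1: "illness"
Word 2: "thus"
Comparing from end:
  Pos -1: 's' == 's'
  Pos -2: 's' != 'u' (stop)
LCS = "s" (length 1)


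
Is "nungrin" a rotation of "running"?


Word: "running", Candidate: "nungrin"
Method: check if candidate is substring of word+word
"runningrunning" contains "nungrin"? No
Is rotation = No


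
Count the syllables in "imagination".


Word: "imagination"
Syllable breakdown: i-mag-i-na-tion
Counting: 5 parts
= 5 syllables


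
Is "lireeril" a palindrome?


Word: "lireeril"
Reversed: "lireeril"
Forward == Backward? lireeril == lireeril
Palindrome = Yes


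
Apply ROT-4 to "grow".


Word: "grow"
Shift: 4
Each letter → (letter + shift) mod 26:
  'g' (6) + 4 = 10 → 'k'
  'r' (17) + 4 = 21 → 'v'
  'o' (14) + 4 = 18 → 's'
  'w' (22) + 4 = 0 → 'a'
Result = "kvsa"


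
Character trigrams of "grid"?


Word: "grid" (length 4)
Number of trigrams = 4 - 3 + 1 = 2
  Position 0: "gri"
  Position 1: "rid"
Trigrams = "gri", "rid"


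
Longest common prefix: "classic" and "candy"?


Word 1: "classic"
Word 2: "candy"
Comparing from start:
  Pos 0: 'c' == 'c'
  Pos 1: 'l' != 'a' (stop)
LCP = "c" (length 1)


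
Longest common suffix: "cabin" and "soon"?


Word 1: "cabin"
Word 2: "soon"
Comparing from end:
  Pos -1: 'n' == 'n'
  Pos -2: 'i' != 'o' (stop)
LCS = "n" (length 1)


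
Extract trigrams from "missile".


Word: "missile" (length 7)
Number of trigrams = 7 - 3 + 1 = 5
  Position 0: "mis"
  Position 1: "iss"
  Position 2: "ssi"
  Position 3: "sil"
  Position 4: "ile"
Trigrams = "mis", "iss", "ssi", "sil", "ile"


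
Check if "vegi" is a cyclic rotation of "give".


Word: "give", Candidate: "vegi"
Method: check if candidate is substring of word+word
"givegive" contains "vegi"? Yes
Is rotation = Yes


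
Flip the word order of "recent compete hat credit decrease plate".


Original: "recent compete hat credit decrease plate"
Words (1..n): recent | compete | hat | credit | decrease | plate
Reversed (n..1): plate | decrease | credit | hat | compete | recent
Result = "plate decrease credit hat compete recent"


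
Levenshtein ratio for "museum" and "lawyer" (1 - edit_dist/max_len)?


Word 1: "museum" (length 6)
Word 2: "lawyer" (length 6)
One optimal edit sequence:
  1. substitute 'm' -> 'l'  (+1)
  2. substitute 'u' -> 'a'  (+1)
  3. substitute 's' -> 'w'  (+1)
  4. substitute 'e' -> 'y'  (+1)
  5. substitute 'u' -> 'e'  (+1)
  6. substitute 'm' -> 'r'  (+1)
Edit distance = 6
Max length = max(6, 6) = 6
Similarity = 1 - 6/6
= 0.0000


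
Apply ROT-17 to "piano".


Word: "piano"
Shift: 17
Each letter → (letter + shift) mod 26:
  'p' (15) + 17 = 6 → 'g'
  'i' (8) + 17 = 25 → 'z'
  'a' (0) + 17 = 17 → 'r'
  'n' (13) + 17 = 4 → 'e'
  'o' (14) + 17 = 5 → 'f'
Result = "gzref"


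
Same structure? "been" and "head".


Pattern of "been": [0, 1, 1, 2]
Pattern of "head": [0, 1, 2, 3]
Patterns do not match
Same pattern = No


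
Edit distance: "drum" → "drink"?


Word 1: "drum" (length 4)
Word 2: "drink" (length 5)
One optimal edit sequence (insert/delete/substitute each cost 1):
  1. keep 'd'
  2. keep 'r'
  3. insert 'i'  (+1)
  4. substitute 'u' -> 'n'  (+1)
  5. substitute 'm' -> 'k'  (+1)
Total edit operations: 3
Edit distance = 3


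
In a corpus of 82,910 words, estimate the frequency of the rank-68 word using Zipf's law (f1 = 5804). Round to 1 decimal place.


Zipf's law: f(r) = f(1) / r
f(1) = 5804
f(68) = 5804 / 68
= 85.4 occurrences


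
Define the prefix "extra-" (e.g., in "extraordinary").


Prefix: extra-
Example: extraordinary (extra- + ordinary)
Meaning = beyond


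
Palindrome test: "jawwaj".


Word: "jawwaj"
Reversed: "jawwaj"
Forward == Backward? jawwaj == jawwaj
Palindrome = Yes


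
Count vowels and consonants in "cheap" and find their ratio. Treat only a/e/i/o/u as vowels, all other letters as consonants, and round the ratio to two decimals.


Word: "cheap"
Vowels (a,e,i,o,u): 2
Consonants: 3
Ratio = 2/3
= 0.67


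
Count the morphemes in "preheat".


Word: "preheat"
Morphemes: pre- / heat
Each morpheme carries meaning
= 2 morphemes


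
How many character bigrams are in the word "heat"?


Word: "heat" (length 4)
Number of 2-grams = length - 2 + 1 = 4 - 2 + 1
= 3


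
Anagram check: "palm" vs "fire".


Word 1: "palm" → sorted: almp
Word 2: "fire" → sorted: efir
Same letters? almp != efir
Anagram = No


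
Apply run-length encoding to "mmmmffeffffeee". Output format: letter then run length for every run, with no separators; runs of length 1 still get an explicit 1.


String: "mmmmffeffffeee"
Scanning for consecutive runs:
  'm' x 4
  'f' x 2
  'e' x 1
  'f' x 4
  'e' x 3
RLE = "m4f2e1f4e3"


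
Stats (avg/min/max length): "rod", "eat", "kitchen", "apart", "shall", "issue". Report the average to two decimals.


Lengths: "rod"=3, "eat"=3, "kitchen"=7, "apart"=5, "shall"=5, "issue"=5
Sum = 28, Count = 6
Average = 28/6 = 4.67
= avg=4.67, min=3, max=7


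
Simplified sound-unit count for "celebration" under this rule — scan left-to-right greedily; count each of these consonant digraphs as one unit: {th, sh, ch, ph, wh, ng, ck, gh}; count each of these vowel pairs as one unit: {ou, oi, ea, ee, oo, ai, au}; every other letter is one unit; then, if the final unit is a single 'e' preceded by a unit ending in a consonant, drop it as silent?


Word: "celebration" (11 letters)
Left-to-right scan:
  (1) 'c' (letter)
  (2) 'e' (letter)
  (3) 'l' (letter)
  (4) 'e' (letter)
  (5) 'b' (letter)
  (6) 'r' (letter)
  (7) 'a' (letter)
  (8) 't' (letter)
  (9) 'i' (letter)
  (10) 'o' (letter)
  (11) 'n' (letter)
Units from scan: 11
Sound units = 11 units


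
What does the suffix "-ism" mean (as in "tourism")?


Suffix: -ism
As in: tourism -> tour + -ism
Meaning = belief / practice


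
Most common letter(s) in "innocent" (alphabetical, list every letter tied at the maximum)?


Word: "innocent"
Letter counts:
  'c': 1
  'e': 1
  'i': 1
  'n': 3
  'o': 1
  't': 1
Maximum count = 3
Most frequent = 'n' (3 times each)


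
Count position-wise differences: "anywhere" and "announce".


Comparing character by character (same length = 8):
  Pos 0: 'a' vs 'a' =
  Pos 1: 'n' vs 'n' =
  Pos 2: 'y' vs 'n' !=
  Pos 3: 'w' vs 'o' !=
  Pos 4: 'h' vs 'u' !=
  Pos 5: 'e' vs 'n' !=
  Pos 6: 'r' vs 'c' !=
  Pos 7: 'e' vs 'e' =
Hamming distance = 5


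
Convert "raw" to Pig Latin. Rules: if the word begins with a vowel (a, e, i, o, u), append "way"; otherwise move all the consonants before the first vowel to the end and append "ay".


Word: "raw"
Starts with consonant(s) → move to end, add 'ay'
Consonant cluster: "r"
Pig Latin = "awray"


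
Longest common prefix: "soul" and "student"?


Word 1: "soul"
Word 2: "student"
Comparing from start:
  Pos 0: 's' == 's'
  Pos 1: 'o' != 't' (stop)
LCP = "s" (length 1)


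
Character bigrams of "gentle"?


Word: "gentle" (length 6)
Number of bigrams = 6 - 2 + 1 = 5
  Position 0: "ge"
  Position 1: "en"
  Position 2: "nt"
  Position 3: "tl"
  Position 4: "le"
Bigrams = "ge", "en", "nt", "tl", "le"


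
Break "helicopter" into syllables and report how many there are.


Word: "helicopter"
Syllable breakdown: hel / i / cop / ter
Counting: 4 parts
= 4 syllables


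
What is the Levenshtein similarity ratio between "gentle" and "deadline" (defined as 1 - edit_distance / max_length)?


Word 1: "gentle" (length 6)
Word 2: "deadline" (length 8)
One optimal edit sequence:
  1. substitute 'g' -> 'd'  (+1)
  2. keep 'e'
  3. substitute 'n' -> 'a'  (+1)
  4. substitute 't' -> 'd'  (+1)
  5. keep 'l'
  6. insert 'i'  (+1)
  7. insert 'n'  (+1)
  8. keep 'e'
Edit distance = 5
Max length = max(6, 8) = 8
Similarity = 1 - 5/8
= 0.3750


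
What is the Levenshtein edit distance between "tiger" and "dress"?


Word 1: "tiger" (length 5)
Word 2: "dress" (length 5)
One optimal edit sequence (insert/delete/substitute each cost 1):
  1. substitute 't' -> 'd'  (+1)
  2. substitute 'i' -> 'r'  (+1)
  3. substitute 'g' -> 'e'  (+1)
  4. substitute 'e' -> 's'  (+1)
  5. substitute 'r' -> 's'  (+1)
Total edit operations: 5
Edit distance = 5


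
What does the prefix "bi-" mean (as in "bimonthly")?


Prefix: bi-
Example: bimonthly (bi- + monthly)
Meaning = two


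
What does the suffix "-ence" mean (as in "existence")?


Suffix: -ence
Example: existence (exist + -ence)
Meaning = state of


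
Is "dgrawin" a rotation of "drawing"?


Word: "drawing", Candidate: "dgrawin"
Method: check if candidate is substring of word+word
"drawingdrawing" contains "dgrawin"? No
Is rotation = No


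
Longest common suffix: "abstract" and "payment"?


Word 1: "abstract"
Word 2: "payment"
Comparing from end:
  Pos -1: 't' == 't'
  Pos -2: 'c' != 'n' (stop)
LCS = "t" (length 1)


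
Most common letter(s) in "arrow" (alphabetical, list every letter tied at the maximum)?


Word: "arrow"
Letter counts:
  'a': 1
  'o': 1
  'r': 2
  'w': 1
Maximum count = 2
Most frequent = 'r' (2 times each)


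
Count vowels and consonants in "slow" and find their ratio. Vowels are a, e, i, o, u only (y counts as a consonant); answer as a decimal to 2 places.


Word: "slow"
Vowels (a,e,i,o,u): 1
Consonants: 3
Ratio = 1/3
= 0.33


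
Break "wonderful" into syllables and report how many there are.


Word: "wonderful"
Syllable breakdown: won | der | ful
Counting: 3 parts
= 3 syllables


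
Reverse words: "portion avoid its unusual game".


Original: "portion avoid its unusual game"
Words (1..n): portion | avoid | its | unusual | game
Reversed (n..1): game | unusual | its | avoid | portion
Result = "game unusual its avoid portion"


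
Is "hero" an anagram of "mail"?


Word 1: "mail" → sorted: ailm
Word 2: "hero" → sorted: ehor
Same letters? ailm != ehor
Anagram = No


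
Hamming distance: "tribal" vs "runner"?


Comparing character by character (same length = 6):
  Pos 0: 't' vs 'r' !=
  Pos 1: 'r' vs 'u' !=
  Pos 2: 'i' vs 'n' !=
  Pos 3: 'b' vs 'n' !=
  Pos 4: 'a' vs 'e' !=
  Pos 5: 'l' vs 'r' !=
Hamming distance = 6


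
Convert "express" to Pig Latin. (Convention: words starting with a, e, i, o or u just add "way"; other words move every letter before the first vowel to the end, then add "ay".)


Word: "express"
Starts with vowel → add 'way'
Pig Latin = "expressway"


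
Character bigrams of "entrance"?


Word: "entrance" (length 8)
Number of bigrams = 8 - 2 + 1 = 7
  Position 0: "en"
  Position 1: "nt"
  Position 2: "tr"
  Position 3: "ra"
  Position 4: "an"
  Position 5: "nc"
  Position 6: "ce"
Bigrams = "en", "nt", "tr", "ra", "an", "nc", "ce"


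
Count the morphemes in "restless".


Word: "restless"
Morphemes: rest | -less
Each morpheme carries meaning
= 2 morphemes


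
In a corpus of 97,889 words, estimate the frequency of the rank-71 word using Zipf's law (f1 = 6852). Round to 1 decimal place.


Zipf's law: f(r) = f(1) / r
f(1) = 6852
f(71) = 6852 / 71
= 96.5 occurrences


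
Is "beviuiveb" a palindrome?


Word: "beviuiveb"
Reversed: "beviuiveb"
Forward == Backward? beviuiveb == beviuiveb
Palindrome = Yes


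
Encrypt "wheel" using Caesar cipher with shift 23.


Word: "wheel"
Shift: 23
Each letter → (letter + shift) mod 26:
  'w' (22) + 23 = 19 → 't'
  'h' (7) + 23 = 4 → 'e'
  'e' (4) + 23 = 1 → 'b'
  'e' (4) + 23 = 1 → 'b'
  'l' (11) + 23 = 8 → 'i'
Result = "tebbi"


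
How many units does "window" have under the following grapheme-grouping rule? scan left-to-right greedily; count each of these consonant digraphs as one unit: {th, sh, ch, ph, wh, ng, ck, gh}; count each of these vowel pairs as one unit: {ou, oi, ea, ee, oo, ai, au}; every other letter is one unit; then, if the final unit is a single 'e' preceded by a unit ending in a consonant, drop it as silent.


Word: "window" (6 letters)
Left-to-right scan:
  1. 'w' (letter)
  2. 'i' (letter)
  3. 'n' (letter)
  4. 'd' (letter)
  5. 'o' (letter)
  6. 'w' (letter)
Units from scan: 6
Sound units = 6 units
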